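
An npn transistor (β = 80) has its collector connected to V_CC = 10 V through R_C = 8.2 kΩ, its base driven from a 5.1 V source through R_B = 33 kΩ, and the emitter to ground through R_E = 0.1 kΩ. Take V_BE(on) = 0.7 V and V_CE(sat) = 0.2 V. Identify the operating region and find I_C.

Assume active: I_B = (5.1 − 0.7)/(33 + 81×0.1) = 0.107 mA, I_C = β·I_B = 8.56 mA.
Then V_CE = 10 − 8.56×8.2 − 8.67×0.1 = -61.1 V < 0.2 V — the active assumption fails.
Re-solve with V_CE = 0.2 V. KCL at the emitter: V_E/R_E = (V_BB−0.7−V_E)/R_B + (V_CC−0.2−V_E)/R_C, giving V_E = 0.131 V.
I_C = (V_CC − 0.2 − V_E)/R_C = (9.8 − 0.131)/8.2 = 1.18 mA.
Check: I_B = (4.4 − 0.131)/33 = 0.129 mA, and β·I_B = 10.3 mA > I_C, confirming saturation.

saturation; I_C ≈ 1.2 mA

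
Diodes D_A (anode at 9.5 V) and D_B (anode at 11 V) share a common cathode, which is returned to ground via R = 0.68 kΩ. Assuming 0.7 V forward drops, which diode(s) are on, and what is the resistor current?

Only D_B conducts; I_R ≈ 15 mA

Assume both conduct. Then node N would need to be at both 9.5−0.7 = 8.8 V and 11−0.7 = 10.3 V, which is impossible.
Assume only D_B conducts: V_N = 11 − 0.7 = 10.3 V, so I_R = 10.3/0.68 = 15.1 mA.
Check D_A: its anode-to-cathode voltage is 9.5 − 10.3 = -0.8 V < 0.7 V, so it is off. The assumption is consistent.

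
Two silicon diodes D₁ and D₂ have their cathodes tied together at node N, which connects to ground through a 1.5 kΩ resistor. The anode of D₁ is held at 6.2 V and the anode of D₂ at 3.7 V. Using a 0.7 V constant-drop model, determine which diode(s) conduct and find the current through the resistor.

Assume both conduct. Then node N would need to be at both 6.2−0.7 = 5.5 V and 3.7−0.7 = 3 V, which is impossible.
Assume only D₁ conducts: V_N = 6.2 − 0.7 = 5.5 V, so I_R = 5.5/1.5 = 3.67 mA.
Check D₂: its anode-to-cathode voltage is 3.7 − 5.5 = -1.8 V < 0.7 V, so it is off. The assumption is consistent.

Only D₁ conducts; I_R ≈ 3.7 mA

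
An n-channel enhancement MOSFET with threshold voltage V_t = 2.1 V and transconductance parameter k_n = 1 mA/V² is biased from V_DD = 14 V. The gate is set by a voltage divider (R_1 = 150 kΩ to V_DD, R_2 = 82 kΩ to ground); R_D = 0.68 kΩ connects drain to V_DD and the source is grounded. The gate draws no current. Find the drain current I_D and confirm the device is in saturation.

I_D ≈ 4.1 mA

V_G = V_DD·R_2/(R_1+R_2) = 14×82/232 = 4.95 V. With the source grounded, V_GS = V_G = 4.95 V.
Assume saturation: I_D = (k_n/2)(V_GS − V_t)² = (1/2)×(4.95 − 2.1)² = 0.5×2.85² = 4.06 mA.
V_DS = V_DD − I_D·R_D = 14 − 4.06×0.68 = 11.2 V.
Saturation requires V_DS ≥ V_GS − V_t = 2.85 V; 11.2 ≥ 2.85 ✓.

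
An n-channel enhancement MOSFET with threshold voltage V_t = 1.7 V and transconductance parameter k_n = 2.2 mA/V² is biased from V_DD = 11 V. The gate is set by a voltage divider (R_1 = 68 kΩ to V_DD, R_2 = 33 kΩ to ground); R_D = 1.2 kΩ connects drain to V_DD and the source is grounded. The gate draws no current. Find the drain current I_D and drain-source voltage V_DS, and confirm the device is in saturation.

V_G = V_DD·R_2/(R_1+R_2) = 11×33/101 = 3.59 V. With the source grounded, V_GS = V_G = 3.59 V.
Assume saturation: I_D = (k_n/2)(V_GS − V_t)² = (2.2/2)×(3.59 − 1.7)² = 1.1×1.89² = 3.95 mA.
V_DS = V_DD − I_D·R_D = 11 − 3.95×1.2 = 6.26 V.
Saturation requires V_DS ≥ V_GS − V_t = 1.89 V; 6.26 ≥ 1.89 ✓.

I_D ≈ 3.9 mA, V_DS ≈ 6.3 V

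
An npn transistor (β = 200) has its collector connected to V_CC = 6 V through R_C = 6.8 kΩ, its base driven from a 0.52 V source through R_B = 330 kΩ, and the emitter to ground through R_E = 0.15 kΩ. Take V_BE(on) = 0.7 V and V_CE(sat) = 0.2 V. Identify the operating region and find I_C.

V_BB = 0.52 V ≤ V_BE(on) = 0.7 V, so the base-emitter junction is not forward biased.
The transistor is in cutoff: I_B = I_C = 0.

cutoff; I_C ≈ 0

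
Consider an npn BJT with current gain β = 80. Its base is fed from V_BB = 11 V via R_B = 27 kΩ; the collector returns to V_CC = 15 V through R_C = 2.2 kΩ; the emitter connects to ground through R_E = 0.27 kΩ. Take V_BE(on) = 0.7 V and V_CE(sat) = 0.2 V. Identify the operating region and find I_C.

saturation; I_C ≈ 6 mA

Assume active: I_B = (11 − 0.7)/(27 + 81×0.27) = 0.211 mA, I_C = β·I_B = 16.9 mA.
Then V_CE = 15 − 16.9×2.2 − 17.1×0.27 = -26.7 V < 0.2 V — the active assumption fails.
Re-solve with V_CE = 0.2 V. KCL at the emitter: V_E/R_E = (V_BB−0.7−V_E)/R_B + (V_CC−0.2−V_E)/R_C, giving V_E = 1.69 V.
I_C = (V_CC − 0.2 − V_E)/R_C = (14.8 − 1.69)/2.2 = 5.96 mA.
Check: I_B = (10.3 − 1.69)/27 = 0.319 mA, and β·I_B = 25.5 mA > I_C, confirming saturation.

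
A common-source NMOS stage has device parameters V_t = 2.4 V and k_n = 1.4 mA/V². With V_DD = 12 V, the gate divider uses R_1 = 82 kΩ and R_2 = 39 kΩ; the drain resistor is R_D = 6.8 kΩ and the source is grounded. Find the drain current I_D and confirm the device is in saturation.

V_G = V_DD·R_2/(R_1+R_2) = 12×39/121 = 3.87 V. With the source grounded, V_GS = V_G = 3.87 V.
Assume saturation: I_D = (k_n/2)(V_GS − V_t)² = (1.4/2)×(3.87 − 2.4)² = 0.7×1.47² = 1.51 mA.
V_DS = V_DD − I_D·R_D = 12 − 1.51×6.8 = 1.75 V.
Saturation requires V_DS ≥ V_GS − V_t = 1.47 V; 1.75 ≥ 1.47 ✓.

I_D ≈ 1.5 mA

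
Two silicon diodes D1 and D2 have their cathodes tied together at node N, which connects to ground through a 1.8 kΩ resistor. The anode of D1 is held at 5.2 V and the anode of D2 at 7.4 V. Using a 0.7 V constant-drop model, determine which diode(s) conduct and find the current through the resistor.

Assume both conduct. Then node N would need to be at both 5.2−0.7 = 4.5 V and 7.4−0.7 = 6.7 V, which is impossible.
Assume only D2 conducts: V_N = 7.4 − 0.7 = 6.7 V, so I_R = 6.7/1.8 = 3.72 mA.
Check D1: its anode-to-cathode voltage is 5.2 − 6.7 = -1.5 V < 0.7 V, so it is off. The assumption is consistent.

Only D2 conducts; I_R ≈ 3.7 mA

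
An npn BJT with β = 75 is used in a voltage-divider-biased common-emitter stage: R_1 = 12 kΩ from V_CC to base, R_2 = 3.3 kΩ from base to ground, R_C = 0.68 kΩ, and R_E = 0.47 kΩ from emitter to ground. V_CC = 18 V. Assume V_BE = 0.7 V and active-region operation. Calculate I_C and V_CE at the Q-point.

Thevenize the base divider: V_Th = V_CC·R_2/(R_1+R_2) = 18×3.3/15.3 = 3.88 V, R_Th = R_1‖R_2 = 2.59 kΩ.
Base-emitter loop: V_Th = I_B·R_Th + V_BE + (β+1)I_B·R_E, so I_B = (3.88 − 0.7) / (2.59 + 76×0.47) = 0.0831 mA.
I_C = β·I_B = 75×0.0831 = 6.23 mA, and I_E = (β+1)I_B = 6.31 mA.
V_CE = V_CC − I_C·R_C − I_E·R_E = 18 − 6.23×0.68 − 6.31×0.47 = 10.8 V.
V_CE = 10.8 V > 0.2 V confirms active-region operation.

I_C ≈ 6.2 mA, V_CE ≈ 11 V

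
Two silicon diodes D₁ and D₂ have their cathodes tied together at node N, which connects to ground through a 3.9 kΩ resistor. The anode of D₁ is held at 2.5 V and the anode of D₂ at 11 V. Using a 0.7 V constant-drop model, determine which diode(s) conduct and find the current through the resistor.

Only D₂ conducts; I_R ≈ 2.6 mA

Assume both conduct. Then node N would need to be at both 2.5−0.7 = 1.8 V and 11−0.7 = 10.3 V, which is impossible.
Assume only D₂ conducts: V_N = 11 − 0.7 = 10.3 V, so I_R = 10.3/3.9 = 2.64 mA.
Check D₁: its anode-to-cathode voltage is 2.5 − 10.3 = -7.8 V < 0.7 V, so it is off. The assumption is consistent.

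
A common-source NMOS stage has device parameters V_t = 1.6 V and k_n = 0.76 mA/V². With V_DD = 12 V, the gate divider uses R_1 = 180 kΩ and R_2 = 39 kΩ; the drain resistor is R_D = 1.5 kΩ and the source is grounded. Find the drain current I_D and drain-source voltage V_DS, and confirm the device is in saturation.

V_G = V_DD·R_2/(R_1+R_2) = 12×39/219 = 2.14 V. With the source grounded, V_GS = V_G = 2.14 V.
Assume saturation: I_D = (k_n/2)(V_GS − V_t)² = (0.76/2)×(2.14 − 1.6)² = 0.38×0.537² = 0.11 mA.
V_DS = V_DD − I_D·R_D = 12 − 0.11×1.5 = 11.8 V.
Saturation requires V_DS ≥ V_GS − V_t = 0.537 V; 11.8 ≥ 0.537 ✓.

I_D ≈ 0.11 mA, V_DS ≈ 12 V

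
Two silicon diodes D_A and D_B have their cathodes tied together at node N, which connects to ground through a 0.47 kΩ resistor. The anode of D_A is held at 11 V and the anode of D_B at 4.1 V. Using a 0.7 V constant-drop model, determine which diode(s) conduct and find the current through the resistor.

Only D_A conducts; I_R ≈ 22 mA

Assume both conduct. Then node N would need to be at both 11−0.7 = 10.3 V and 4.1−0.7 = 3.4 V, which is impossible.
Assume only D_A conducts: V_N = 11 − 0.7 = 10.3 V, so I_R = 10.3/0.47 = 21.9 mA.
Check D_B: its anode-to-cathode voltage is 4.1 − 10.3 = -6.2 V < 0.7 V, so it is off. The assumption is consistent.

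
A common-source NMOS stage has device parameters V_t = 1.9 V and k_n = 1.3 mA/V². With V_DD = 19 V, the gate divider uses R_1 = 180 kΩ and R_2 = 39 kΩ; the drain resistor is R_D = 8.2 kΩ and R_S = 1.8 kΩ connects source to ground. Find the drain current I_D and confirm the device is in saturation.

I_D ≈ 0.39 mA

V_G = V_DD·R_2/(R_1+R_2) = 19×39/219 = 3.38 V.
Assume saturation: I_D = (k_n/2)(V_GS − V_t)² with V_GS = V_G − I_D·R_S = 3.38 − 1.8·I_D.
Substituting gives 2.11·I_D² − 4.47·I_D + 1.43 = 0, with roots I_D = 0.392 or 1.73 mA.
The root I_D = 1.73 mA gives V_GS = 0.268 V ≤ V_t, so take I_D = 0.392 mA.
Then V_GS = 2.68 V and V_DS = V_DD − I_D(R_D+R_S) = 19 − 0.392×10 = 15.1 V.
Saturation requires V_DS ≥ V_GS − V_t = 0.777 V; 15.1 ≥ 0.777 ✓.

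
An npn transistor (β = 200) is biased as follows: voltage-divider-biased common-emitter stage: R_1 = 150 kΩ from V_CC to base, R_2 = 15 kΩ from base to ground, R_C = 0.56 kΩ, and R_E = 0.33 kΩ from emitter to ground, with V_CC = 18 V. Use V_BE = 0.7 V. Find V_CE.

Thevenize the base divider: V_Th = V_CC·R_2/(R_1+R_2) = 18×15/165 = 1.64 V, R_Th = R_1‖R_2 = 13.6 kΩ.
Base-emitter loop: V_Th = I_B·R_Th + V_BE + (β+1)I_B·R_E, so I_B = (1.64 − 0.7) / (13.6 + 201×0.33) = 0.0117 mA.
I_C = β·I_B = 200×0.0117 = 2.34 mA, and I_E = (β+1)I_B = 2.35 mA.
V_CE = V_CC − I_C·R_C − I_E·R_E = 18 − 2.34×0.56 − 2.35×0.33 = 15.9 V.
V_CE = 15.9 V > 0.2 V confirms active-region operation.

V_CE ≈ 16 V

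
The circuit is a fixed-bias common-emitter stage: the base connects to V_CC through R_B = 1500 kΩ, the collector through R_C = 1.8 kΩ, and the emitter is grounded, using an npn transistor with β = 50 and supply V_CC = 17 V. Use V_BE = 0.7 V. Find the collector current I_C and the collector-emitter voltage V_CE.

Base loop: V_CC = I_B·R_B + V_BE, so I_B = (17 − 0.7)/1500 kΩ = 0.0109 mA.
In the active region I_C = β·I_B = 50 × 0.0109 = 0.543 mA.
Collector loop: V_CE = V_CC − I_C·R_C = 17 − 0.543×1.8 = 16 V.
Since V_CE = 16 V > V_CE(sat) ≈ 0.2 V, the transistor is in the active region as assumed.

I_C ≈ 0.54 mA, V_CE ≈ 16 V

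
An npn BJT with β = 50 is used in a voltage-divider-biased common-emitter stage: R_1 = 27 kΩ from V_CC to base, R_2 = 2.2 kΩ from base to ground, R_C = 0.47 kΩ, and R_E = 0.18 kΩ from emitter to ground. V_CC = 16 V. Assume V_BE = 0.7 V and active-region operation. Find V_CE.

Thevenize the base divider: V_Th = V_CC·R_2/(R_1+R_2) = 16×2.2/29.2 = 1.21 V, R_Th = R_1‖R_2 = 2.03 kΩ.
Base-emitter loop: V_Th = I_B·R_Th + V_BE + (β+1)I_B·R_E, so I_B = (1.21 − 0.7) / (2.03 + 51×0.18) = 0.0451 mA.
I_C = β·I_B = 50×0.0451 = 2.25 mA, and I_E = (β+1)I_B = 2.3 mA.
V_CE = V_CC − I_C·R_C − I_E·R_E = 16 − 2.25×0.47 − 2.3×0.18 = 14.5 V.
V_CE = 14.5 V > 0.2 V confirms active-region operation.

V_CE ≈ 15 V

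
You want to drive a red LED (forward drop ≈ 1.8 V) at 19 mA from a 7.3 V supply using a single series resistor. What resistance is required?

The resistor drops V_S − V_D = 7.3 − 1.8 = 5.5 V at 19 mA.
R = 5.5 V / 19 mA = 0.289 kΩ.

R ≈ 0.29 kΩ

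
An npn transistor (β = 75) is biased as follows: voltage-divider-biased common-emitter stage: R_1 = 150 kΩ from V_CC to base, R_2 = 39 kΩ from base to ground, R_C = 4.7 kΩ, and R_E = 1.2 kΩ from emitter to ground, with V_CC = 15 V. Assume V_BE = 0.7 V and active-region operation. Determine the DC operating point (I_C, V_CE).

Thevenize the base divider: V_Th = V_CC·R_2/(R_1+R_2) = 15×39/189 = 3.1 V, R_Th = R_1‖R_2 = 31 kΩ.
Base-emitter loop: V_Th = I_B·R_Th + V_BE + (β+1)I_B·R_E, so I_B = (3.1 − 0.7) / (31 + 76×1.2) = 0.0196 mA.
I_C = β·I_B = 75×0.0196 = 1.47 mA, and I_E = (β+1)I_B = 1.49 mA.
V_CE = V_CC − I_C·R_C − I_E·R_E = 15 − 1.47×4.7 − 1.49×1.2 = 6.3 V.
V_CE = 6.3 V > 0.2 V confirms active-region operation.

I_C ≈ 1.5 mA, V_CE ≈ 6.3 V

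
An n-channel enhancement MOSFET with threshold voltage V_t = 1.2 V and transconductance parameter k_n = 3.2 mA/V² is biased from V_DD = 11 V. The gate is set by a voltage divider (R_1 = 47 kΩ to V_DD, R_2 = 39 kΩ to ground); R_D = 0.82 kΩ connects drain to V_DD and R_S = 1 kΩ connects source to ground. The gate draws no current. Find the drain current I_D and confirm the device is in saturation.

I_D ≈ 2.5 mA

V_G = V_DD·R_2/(R_1+R_2) = 11×39/86 = 4.99 V.
Assume saturation: I_D = (k_n/2)(V_GS − V_t)² with V_GS = V_G − I_D·R_S = 4.99 − 1·I_D.
Substituting gives 1.6·I_D² − 13.1·I_D + 23 = 0, with roots I_D = 2.53 or 5.67 mA.
The root I_D = 5.67 mA gives V_GS = -0.683 V ≤ V_t, so take I_D = 2.53 mA.
Then V_GS = 2.46 V and V_DS = V_DD − I_D(R_D+R_S) = 11 − 2.53×1.82 = 6.39 V.
Saturation requires V_DS ≥ V_GS − V_t = 1.26 V; 6.39 ≥ 1.26 ✓.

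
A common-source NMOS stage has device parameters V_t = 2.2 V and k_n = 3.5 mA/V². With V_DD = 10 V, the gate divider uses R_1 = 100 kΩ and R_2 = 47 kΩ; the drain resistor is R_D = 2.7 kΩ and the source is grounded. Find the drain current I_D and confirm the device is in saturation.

I_D ≈ 1.7 mA

V_G = V_DD·R_2/(R_1+R_2) = 10×47/147 = 3.2 V. With the source grounded, V_GS = V_G = 3.2 V.
Assume saturation: I_D = (k_n/2)(V_GS − V_t)² = (3.5/2)×(3.2 − 2.2)² = 1.75×0.997² = 1.74 mA.
V_DS = V_DD − I_D·R_D = 10 − 1.74×2.7 = 5.3 V.
Saturation requires V_DS ≥ V_GS − V_t = 0.997 V; 5.3 ≥ 0.997 ✓.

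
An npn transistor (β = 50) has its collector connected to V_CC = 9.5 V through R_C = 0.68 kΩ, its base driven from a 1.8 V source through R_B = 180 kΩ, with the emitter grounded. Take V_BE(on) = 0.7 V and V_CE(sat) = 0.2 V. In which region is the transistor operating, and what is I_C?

active; I_C ≈ 0.31 mA

Assume active. Base-emitter loop: I_B = (V_BB − V_BE)/R_B = (1.8 − 0.7)/180 = 0.00611 mA.
I_C = β·I_B = 50×0.00611 = 0.306 mA.
V_CE = V_CC − I_C·R_C = 9.5 − 0.306×0.68 = 9.29 V > V_CE(sat), so the active-region assumption holds.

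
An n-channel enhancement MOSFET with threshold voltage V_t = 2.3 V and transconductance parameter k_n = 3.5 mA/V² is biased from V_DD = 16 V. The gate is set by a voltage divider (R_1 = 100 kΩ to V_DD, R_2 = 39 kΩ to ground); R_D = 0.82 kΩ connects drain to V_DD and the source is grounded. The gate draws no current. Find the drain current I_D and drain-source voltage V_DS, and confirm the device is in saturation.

I_D ≈ 8.4 mA, V_DS ≈ 9.1 V

V_G = V_DD·R_2/(R_1+R_2) = 16×39/139 = 4.49 V. With the source grounded, V_GS = V_G = 4.49 V.
Assume saturation: I_D = (k_n/2)(V_GS − V_t)² = (3.5/2)×(4.49 − 2.3)² = 1.75×2.19² = 8.39 mA.
V_DS = V_DD − I_D·R_D = 16 − 8.39×0.82 = 9.12 V.
Saturation requires V_DS ≥ V_GS − V_t = 2.19 V; 9.12 ≥ 2.19 ✓.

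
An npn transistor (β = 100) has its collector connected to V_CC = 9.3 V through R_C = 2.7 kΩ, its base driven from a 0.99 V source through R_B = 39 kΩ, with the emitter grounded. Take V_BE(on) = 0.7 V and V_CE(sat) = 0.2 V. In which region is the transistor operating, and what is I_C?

active; I_C ≈ 0.74 mA

Assume active. Base-emitter loop: I_B = (V_BB − V_BE)/R_B = (0.99 − 0.7)/39 = 0.00744 mA.
I_C = β·I_B = 100×0.00744 = 0.744 mA.
V_CE = V_CC − I_C·R_C = 9.3 − 0.744×2.7 = 7.29 V > V_CE(sat), so the active-region assumption holds.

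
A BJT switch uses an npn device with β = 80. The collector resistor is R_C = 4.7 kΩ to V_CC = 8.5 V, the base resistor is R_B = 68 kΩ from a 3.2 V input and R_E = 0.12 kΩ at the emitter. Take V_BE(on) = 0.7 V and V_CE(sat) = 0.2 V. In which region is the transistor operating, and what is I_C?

Assume active: I_B = (3.2 − 0.7)/(68 + 81×0.12) = 0.0322 mA, I_C = β·I_B = 2.57 mA.
Then V_CE = 8.5 − 2.57×4.7 − 2.61×0.12 = -3.91 V < 0.2 V — the active assumption fails.
Re-solve with V_CE = 0.2 V. KCL at the emitter: V_E/R_E = (V_BB−0.7−V_E)/R_B + (V_CC−0.2−V_E)/R_C, giving V_E = 0.211 V.
I_C = (V_CC − 0.2 − V_E)/R_C = (8.3 − 0.211)/4.7 = 1.72 mA.
Check: I_B = (2.5 − 0.211)/68 = 0.0337 mA, and β·I_B = 2.69 mA > I_C, confirming saturation.

saturation; I_C ≈ 1.7 mA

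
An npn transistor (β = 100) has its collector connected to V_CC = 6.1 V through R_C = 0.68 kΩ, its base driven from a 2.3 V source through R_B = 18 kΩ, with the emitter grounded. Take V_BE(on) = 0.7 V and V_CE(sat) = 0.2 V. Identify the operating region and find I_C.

saturation; I_C ≈ 8.7 mA

Assume active: I_B = (2.3 − 0.7)/18 = 0.0889 mA, giving I_C = β·I_B = 8.89 mA.
But then V_CE = 6.1 − 8.89×0.68 = 0.0556 V < V_CE(sat) = 0.2 V — impossible in the active region.
So the transistor is saturated. With V_CE = 0.2 V, I_C = (V_CC − 0.2)/R_C = 5.9/0.68 = 8.68 mA.
Check: β·I_B = 8.89 mA > I_C = 8.68 mA, confirming saturation.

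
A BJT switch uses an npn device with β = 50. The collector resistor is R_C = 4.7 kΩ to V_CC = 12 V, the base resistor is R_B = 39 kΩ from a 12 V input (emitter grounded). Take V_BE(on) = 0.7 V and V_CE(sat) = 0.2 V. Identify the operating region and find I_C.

Assume active: I_B = (12 − 0.7)/39 = 0.29 mA, giving I_C = β·I_B = 14.5 mA.
But then V_CE = 12 − 14.5×4.7 = -56.1 V < V_CE(sat) = 0.2 V — impossible in the active region.
So the transistor is saturated. With V_CE = 0.2 V, I_C = (V_CC − 0.2)/R_C = 11.8/4.7 = 2.51 mA.
Check: β·I_B = 14.5 mA > I_C = 2.51 mA, confirming saturation.

saturation; I_C ≈ 2.5 mA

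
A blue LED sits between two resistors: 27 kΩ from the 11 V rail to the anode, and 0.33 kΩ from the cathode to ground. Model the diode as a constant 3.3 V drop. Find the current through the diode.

I ≈ 0.28 mA

The two resistors are in series with the diode, so KVL gives 11 = I·27 + 3.3 + I·0.33.
I = (11 − 3.3) / (27 + 0.33) kΩ = 7.7 / 27.3 = 0.282 mA.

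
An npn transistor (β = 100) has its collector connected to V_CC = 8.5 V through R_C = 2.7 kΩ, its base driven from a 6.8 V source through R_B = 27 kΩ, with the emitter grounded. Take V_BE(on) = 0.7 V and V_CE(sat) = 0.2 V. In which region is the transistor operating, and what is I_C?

saturation; I_C ≈ 3.1 mA

Assume active: I_B = (6.8 − 0.7)/27 = 0.226 mA, giving I_C = β·I_B = 22.6 mA.
But then V_CE = 8.5 − 22.6×2.7 = -52.5 V < V_CE(sat) = 0.2 V — impossible in the active region.
So the transistor is saturated. With V_CE = 0.2 V, I_C = (V_CC − 0.2)/R_C = 8.3/2.7 = 3.07 mA.
Check: β·I_B = 22.6 mA > I_C = 3.07 mA, confirming saturation.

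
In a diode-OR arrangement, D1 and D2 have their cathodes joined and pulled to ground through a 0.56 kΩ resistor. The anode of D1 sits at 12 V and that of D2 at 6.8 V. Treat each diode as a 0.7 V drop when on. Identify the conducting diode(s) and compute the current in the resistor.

Only D1 conducts; I_R ≈ 20 mA

Assume both conduct. Then node N would need to be at both 12−0.7 = 11.3 V and 6.8−0.7 = 6.1 V, which is impossible.
Assume only D1 conducts: V_N = 12 − 0.7 = 11.3 V, so I_R = 11.3/0.56 = 20.2 mA.
Check D2: its anode-to-cathode voltage is 6.8 − 11.3 = -4.5 V < 0.7 V, so it is off. The assumption is consistent.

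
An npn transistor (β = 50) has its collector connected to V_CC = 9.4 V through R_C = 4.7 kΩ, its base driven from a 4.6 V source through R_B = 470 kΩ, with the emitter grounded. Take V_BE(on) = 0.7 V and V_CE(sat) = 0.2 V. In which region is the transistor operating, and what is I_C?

Assume active. Base-emitter loop: I_B = (V_BB − V_BE)/R_B = (4.6 − 0.7)/470 = 0.0083 mA.
I_C = β·I_B = 50×0.0083 = 0.415 mA.
V_CE = V_CC − I_C·R_C = 9.4 − 0.415×4.7 = 7.45 V > V_CE(sat), so the active-region assumption holds.

active; I_C ≈ 0.41 mA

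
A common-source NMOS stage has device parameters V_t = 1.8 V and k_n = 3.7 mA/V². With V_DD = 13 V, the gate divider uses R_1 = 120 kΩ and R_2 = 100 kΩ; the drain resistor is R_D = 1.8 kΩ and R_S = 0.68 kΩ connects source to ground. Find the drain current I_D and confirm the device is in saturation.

I_D ≈ 3.9 mA

V_G = V_DD·R_2/(R_1+R_2) = 13×100/220 = 5.91 V.
Assume saturation: I_D = (k_n/2)(V_GS − V_t)² with V_GS = V_G − I_D·R_S = 5.91 − 0.68·I_D.
Substituting gives 0.855·I_D² − 11.3·I_D + 31.2 = 0, with roots I_D = 3.91 or 9.35 mA.
The root I_D = 9.35 mA gives V_GS = -0.448 V ≤ V_t, so take I_D = 3.91 mA.
Then V_GS = 3.25 V and V_DS = V_DD − I_D(R_D+R_S) = 13 − 3.91×2.48 = 3.31 V.
Saturation requires V_DS ≥ V_GS − V_t = 1.45 V; 3.31 ≥ 1.45 ✓.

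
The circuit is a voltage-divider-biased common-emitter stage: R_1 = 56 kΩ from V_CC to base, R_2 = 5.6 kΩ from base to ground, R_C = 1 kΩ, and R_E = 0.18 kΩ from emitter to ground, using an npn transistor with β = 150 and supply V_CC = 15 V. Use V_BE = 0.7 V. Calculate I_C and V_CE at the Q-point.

Thevenize the base divider: V_Th = V_CC·R_2/(R_1+R_2) = 15×5.6/61.6 = 1.36 V, R_Th = R_1‖R_2 = 5.09 kΩ.
Base-emitter loop: V_Th = I_B·R_Th + V_BE + (β+1)I_B·R_E, so I_B = (1.36 − 0.7) / (5.09 + 151×0.18) = 0.0206 mA.
I_C = β·I_B = 150×0.0206 = 3.08 mA, and I_E = (β+1)I_B = 3.11 mA.
V_CE = V_CC − I_C·R_C − I_E·R_E = 15 − 3.08×1 − 3.11×0.18 = 11.4 V.
V_CE = 11.4 V > 0.2 V confirms active-region operation.

I_C ≈ 3.1 mA, V_CE ≈ 11 V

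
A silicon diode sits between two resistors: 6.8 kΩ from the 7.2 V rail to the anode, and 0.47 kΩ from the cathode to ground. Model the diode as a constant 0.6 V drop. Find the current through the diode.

I ≈ 0.91 mA

The two resistors are in series with the diode, so KVL gives 7.2 = I·6.8 + 0.6 + I·0.47.
I = (7.2 − 0.6) / (6.8 + 0.47) kΩ = 6.6 / 7.27 = 0.908 mA.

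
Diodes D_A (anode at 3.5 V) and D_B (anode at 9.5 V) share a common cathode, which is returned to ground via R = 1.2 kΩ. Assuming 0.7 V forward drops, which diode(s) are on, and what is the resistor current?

Assume both conduct. Then node N would need to be at both 3.5−0.7 = 2.8 V and 9.5−0.7 = 8.8 V, which is impossible.
Assume only D_B conducts: V_N = 9.5 − 0.7 = 8.8 V, so I_R = 8.8/1.2 = 7.33 mA.
Check D_A: its anode-to-cathode voltage is 3.5 − 8.8 = -5.3 V < 0.7 V, so it is off. The assumption is consistent.

Only D_B conducts; I_R ≈ 7.3 mA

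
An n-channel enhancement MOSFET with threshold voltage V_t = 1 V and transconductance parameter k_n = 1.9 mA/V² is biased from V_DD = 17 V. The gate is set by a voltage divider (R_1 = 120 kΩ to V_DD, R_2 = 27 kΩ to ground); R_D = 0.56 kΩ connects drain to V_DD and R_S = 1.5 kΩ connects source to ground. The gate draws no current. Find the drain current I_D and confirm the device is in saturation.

I_D ≈ 0.8 mA

V_G = V_DD·R_2/(R_1+R_2) = 17×27/147 = 3.12 V.
Assume saturation: I_D = (k_n/2)(V_GS − V_t)² with V_GS = V_G − I_D·R_S = 3.12 − 1.5·I_D.
Substituting gives 2.14·I_D² − 7.05·I_D + 4.28 = 0, with roots I_D = 0.802 or 2.5 mA.
The root I_D = 2.5 mA gives V_GS = -0.621 V ≤ V_t, so take I_D = 0.802 mA.
Then V_GS = 1.92 V and V_DS = V_DD − I_D(R_D+R_S) = 17 − 0.802×2.06 = 15.3 V.
Saturation requires V_DS ≥ V_GS − V_t = 0.919 V; 15.3 ≥ 0.919 ✓.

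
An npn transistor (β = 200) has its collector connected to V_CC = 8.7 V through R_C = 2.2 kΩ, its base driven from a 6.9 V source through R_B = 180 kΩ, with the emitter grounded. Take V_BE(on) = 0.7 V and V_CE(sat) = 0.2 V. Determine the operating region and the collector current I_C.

saturation; I_C ≈ 3.9 mA

Assume active: I_B = (6.9 − 0.7)/180 = 0.0344 mA, giving I_C = β·I_B = 6.89 mA.
But then V_CE = 8.7 − 6.89×2.2 = -6.46 V < V_CE(sat) = 0.2 V — impossible in the active region.
So the transistor is saturated. With V_CE = 0.2 V, I_C = (V_CC − 0.2)/R_C = 8.5/2.2 = 3.86 mA.
Check: β·I_B = 6.89 mA > I_C = 3.86 mA, confirming saturation.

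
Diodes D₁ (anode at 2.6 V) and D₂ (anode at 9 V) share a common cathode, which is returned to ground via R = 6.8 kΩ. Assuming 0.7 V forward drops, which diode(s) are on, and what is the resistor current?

Only D₂ conducts; I_R ≈ 1.2 mA

Assume both conduct. Then node N would need to be at both 2.6−0.7 = 1.9 V and 9−0.7 = 8.3 V, which is impossible.
Assume only D₂ conducts: V_N = 9 − 0.7 = 8.3 V, so I_R = 8.3/6.8 = 1.22 mA.
Check D₁: its anode-to-cathode voltage is 2.6 − 8.3 = -5.7 V < 0.7 V, so it is off. The assumption is consistent.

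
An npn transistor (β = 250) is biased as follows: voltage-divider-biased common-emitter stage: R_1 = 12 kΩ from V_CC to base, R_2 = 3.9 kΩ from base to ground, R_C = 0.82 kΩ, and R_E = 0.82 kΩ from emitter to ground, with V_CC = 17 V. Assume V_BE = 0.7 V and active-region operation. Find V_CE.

V_CE ≈ 10 V

Thevenize the base divider: V_Th = V_CC·R_2/(R_1+R_2) = 17×3.9/15.9 = 4.17 V, R_Th = R_1‖R_2 = 2.94 kΩ.
Base-emitter loop: V_Th = I_B·R_Th + V_BE + (β+1)I_B·R_E, so I_B = (4.17 − 0.7) / (2.94 + 251×0.82) = 0.0166 mA.
I_C = β·I_B = 250×0.0166 = 4.16 mA, and I_E = (β+1)I_B = 4.17 mA.
V_CE = V_CC − I_C·R_C − I_E·R_E = 17 − 4.16×0.82 − 4.17×0.82 = 10.2 V.
V_CE = 10.2 V > 0.2 V confirms active-region operation.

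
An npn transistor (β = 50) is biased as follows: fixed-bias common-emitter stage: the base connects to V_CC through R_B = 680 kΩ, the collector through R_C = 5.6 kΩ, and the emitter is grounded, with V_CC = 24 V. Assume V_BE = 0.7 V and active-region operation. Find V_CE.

Base loop: V_CC = I_B·R_B + V_BE, so I_B = (24 − 0.7)/680 kΩ = 0.0343 mA.
In the active region I_C = β·I_B = 50 × 0.0343 = 1.71 mA.
Collector loop: V_CE = V_CC − I_C·R_C = 24 − 1.71×5.6 = 14.4 V.
Since V_CE = 14.4 V > V_CE(sat) ≈ 0.2 V, the transistor is in the active region as assumed.

V_CE ≈ 14 V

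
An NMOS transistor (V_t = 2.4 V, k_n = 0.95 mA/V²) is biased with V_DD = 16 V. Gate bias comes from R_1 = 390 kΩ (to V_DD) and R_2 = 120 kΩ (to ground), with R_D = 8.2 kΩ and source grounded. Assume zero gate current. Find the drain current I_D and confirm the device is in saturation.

I_D ≈ 0.88 mA

V_G = V_DD·R_2/(R_1+R_2) = 16×120/510 = 3.76 V. With the source grounded, V_GS = V_G = 3.76 V.
Assume saturation: I_D = (k_n/2)(V_GS − V_t)² = (0.95/2)×(3.76 − 2.4)² = 0.475×1.36² = 0.885 mA.
V_DS = V_DD − I_D·R_D = 16 − 0.885×8.2 = 8.75 V.
Saturation requires V_DS ≥ V_GS − V_t = 1.36 V; 8.75 ≥ 1.36 ✓.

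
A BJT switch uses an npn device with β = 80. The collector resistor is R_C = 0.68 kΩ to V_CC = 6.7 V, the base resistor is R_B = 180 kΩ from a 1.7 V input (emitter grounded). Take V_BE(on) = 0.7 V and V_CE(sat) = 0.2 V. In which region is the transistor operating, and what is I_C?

Assume active. Base-emitter loop: I_B = (V_BB − V_BE)/R_B = (1.7 − 0.7)/180 = 0.00556 mA.
I_C = β·I_B = 80×0.00556 = 0.444 mA.
V_CE = V_CC − I_C·R_C = 6.7 − 0.444×0.68 = 6.4 V > V_CE(sat), so the active-region assumption holds.

active; I_C ≈ 0.44 mA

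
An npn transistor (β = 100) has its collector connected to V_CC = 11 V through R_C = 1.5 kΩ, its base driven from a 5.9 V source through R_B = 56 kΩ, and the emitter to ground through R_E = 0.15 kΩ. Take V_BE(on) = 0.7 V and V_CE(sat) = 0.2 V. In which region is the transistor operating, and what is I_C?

Assume active: I_B = (5.9 − 0.7)/(56 + 101×0.15) = 0.0731 mA, I_C = β·I_B = 7.31 mA.
Then V_CE = 11 − 7.31×1.5 − 7.38×0.15 = -1.07 V < 0.2 V — the active assumption fails.
Re-solve with V_CE = 0.2 V. KCL at the emitter: V_E/R_E = (V_BB−0.7−V_E)/R_B + (V_CC−0.2−V_E)/R_C, giving V_E = 0.992 V.
I_C = (V_CC − 0.2 − V_E)/R_C = (10.8 − 0.992)/1.5 = 6.54 mA.
Check: I_B = (5.2 − 0.992)/56 = 0.0751 mA, and β·I_B = 7.51 mA > I_C, confirming saturation.

saturation; I_C ≈ 6.5 mA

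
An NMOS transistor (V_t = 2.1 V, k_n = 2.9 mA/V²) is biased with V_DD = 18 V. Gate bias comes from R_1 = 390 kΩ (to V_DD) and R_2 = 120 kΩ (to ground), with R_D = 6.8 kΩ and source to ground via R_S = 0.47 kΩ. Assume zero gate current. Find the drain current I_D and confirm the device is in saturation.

I_D ≈ 2 mA

V_G = V_DD·R_2/(R_1+R_2) = 18×120/510 = 4.24 V.
Assume saturation: I_D = (k_n/2)(V_GS − V_t)² with V_GS = V_G − I_D·R_S = 4.24 − 0.47·I_D.
Substituting gives 0.32·I_D² − 3.91·I_D + 6.61 = 0, with roots I_D = 2.03 or 10.2 mA.
The root I_D = 10.2 mA gives V_GS = -0.55 V ≤ V_t, so take I_D = 2.03 mA.
Then V_GS = 3.28 V and V_DS = V_DD − I_D(R_D+R_S) = 18 − 2.03×7.27 = 3.26 V.
Saturation requires V_DS ≥ V_GS − V_t = 1.18 V; 3.26 ≥ 1.18 ✓.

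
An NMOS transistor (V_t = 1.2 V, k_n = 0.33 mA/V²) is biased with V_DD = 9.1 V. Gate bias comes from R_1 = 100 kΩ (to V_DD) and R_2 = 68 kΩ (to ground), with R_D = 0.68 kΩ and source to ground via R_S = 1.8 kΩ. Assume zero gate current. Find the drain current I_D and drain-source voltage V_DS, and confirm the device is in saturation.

V_G = V_DD·R_2/(R_1+R_2) = 9.1×68/168 = 3.68 V.
Assume saturation: I_D = (k_n/2)(V_GS − V_t)² with V_GS = V_G − I_D·R_S = 3.68 − 1.8·I_D.
Substituting gives 0.535·I_D² − 2.48·I_D + 1.02 = 0, with roots I_D = 0.456 or 4.17 mA.
The root I_D = 4.17 mA gives V_GS = -3.83 V ≤ V_t, so take I_D = 0.456 mA.
Then V_GS = 2.86 V and V_DS = V_DD − I_D(R_D+R_S) = 9.1 − 0.456×2.48 = 7.97 V.
Saturation requires V_DS ≥ V_GS − V_t = 1.66 V; 7.97 ≥ 1.66 ✓.

I_D ≈ 0.46 mA, V_DS ≈ 8 V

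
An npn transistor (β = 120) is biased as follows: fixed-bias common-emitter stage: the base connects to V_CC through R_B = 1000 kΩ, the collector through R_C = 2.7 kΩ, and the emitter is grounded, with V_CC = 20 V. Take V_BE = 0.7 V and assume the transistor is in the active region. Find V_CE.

V_CE ≈ 14 V

Base loop: V_CC = I_B·R_B + V_BE, so I_B = (20 − 0.7)/1000 kΩ = 0.0193 mA.
In the active region I_C = β·I_B = 120 × 0.0193 = 2.32 mA.
Collector loop: V_CE = V_CC − I_C·R_C = 20 − 2.32×2.7 = 13.7 V.
Since V_CE = 13.7 V > V_CE(sat) ≈ 0.2 V, the transistor is in the active region as assumed.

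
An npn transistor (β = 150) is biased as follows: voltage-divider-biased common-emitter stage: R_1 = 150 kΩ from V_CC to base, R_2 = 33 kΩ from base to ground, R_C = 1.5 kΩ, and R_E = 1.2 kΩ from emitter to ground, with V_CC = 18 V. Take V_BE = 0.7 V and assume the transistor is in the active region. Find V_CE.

V_CE ≈ 13 V

Thevenize the base divider: V_Th = V_CC·R_2/(R_1+R_2) = 18×33/183 = 3.25 V, R_Th = R_1‖R_2 = 27 kΩ.
Base-emitter loop: V_Th = I_B·R_Th + V_BE + (β+1)I_B·R_E, so I_B = (3.25 − 0.7) / (27 + 151×1.2) = 0.0122 mA.
I_C = β·I_B = 150×0.0122 = 1.83 mA, and I_E = (β+1)I_B = 1.85 mA.
V_CE = V_CC − I_C·R_C − I_E·R_E = 18 − 1.83×1.5 − 1.85×1.2 = 13 V.
V_CE = 13 V > 0.2 V confirms active-region operation.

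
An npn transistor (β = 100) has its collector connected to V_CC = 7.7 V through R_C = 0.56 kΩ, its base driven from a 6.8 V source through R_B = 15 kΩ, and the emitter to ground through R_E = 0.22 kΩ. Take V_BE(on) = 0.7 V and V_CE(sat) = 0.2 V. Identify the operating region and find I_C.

saturation; I_C ≈ 9.5 mA

Assume active: I_B = (6.8 − 0.7)/(15 + 101×0.22) = 0.164 mA, I_C = β·I_B = 16.4 mA.
Then V_CE = 7.7 − 16.4×0.56 − 16.6×0.22 = -5.12 V < 0.2 V — the active assumption fails.
Re-solve with V_CE = 0.2 V. KCL at the emitter: V_E/R_E = (V_BB−0.7−V_E)/R_B + (V_CC−0.2−V_E)/R_C, giving V_E = 2.16 V.
I_C = (V_CC − 0.2 − V_E)/R_C = (7.5 − 2.16)/0.56 = 9.54 mA.
Check: I_B = (6.1 − 2.16)/15 = 0.263 mA, and β·I_B = 26.3 mA > I_C, confirming saturation.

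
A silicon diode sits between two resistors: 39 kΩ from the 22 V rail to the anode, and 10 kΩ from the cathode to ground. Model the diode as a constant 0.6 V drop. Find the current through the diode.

I ≈ 0.44 mA

The two resistors are in series with the diode, so KVL gives 22 = I·39 + 0.6 + I·10.
I = (22 − 0.6) / (39 + 10) kΩ = 21.4 / 49 = 0.437 mA.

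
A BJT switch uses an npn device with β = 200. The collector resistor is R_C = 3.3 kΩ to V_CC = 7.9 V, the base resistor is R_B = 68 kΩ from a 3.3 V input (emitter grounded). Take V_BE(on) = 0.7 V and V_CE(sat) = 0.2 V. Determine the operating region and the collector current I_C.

saturation; I_C ≈ 2.3 mA

Assume active: I_B = (3.3 − 0.7)/68 = 0.0382 mA, giving I_C = β·I_B = 7.65 mA.
But then V_CE = 7.9 − 7.65×3.3 = -17.3 V < V_CE(sat) = 0.2 V — impossible in the active region.
So the transistor is saturated. With V_CE = 0.2 V, I_C = (V_CC − 0.2)/R_C = 7.7/3.3 = 2.33 mA.
Check: β·I_B = 7.65 mA > I_C = 2.33 mA, confirming saturation.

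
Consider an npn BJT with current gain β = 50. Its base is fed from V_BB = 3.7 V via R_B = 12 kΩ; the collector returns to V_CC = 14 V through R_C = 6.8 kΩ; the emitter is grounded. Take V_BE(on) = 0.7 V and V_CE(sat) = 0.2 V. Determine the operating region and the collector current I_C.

Assume active: I_B = (3.7 − 0.7)/12 = 0.25 mA, giving I_C = β·I_B = 12.5 mA.
But then V_CE = 14 − 12.5×6.8 = -71 V < V_CE(sat) = 0.2 V — impossible in the active region.
So the transistor is saturated. With V_CE = 0.2 V, I_C = (V_CC − 0.2)/R_C = 13.8/6.8 = 2.03 mA.
Check: β·I_B = 12.5 mA > I_C = 2.03 mA, confirming saturation.

saturation; I_C ≈ 2 mA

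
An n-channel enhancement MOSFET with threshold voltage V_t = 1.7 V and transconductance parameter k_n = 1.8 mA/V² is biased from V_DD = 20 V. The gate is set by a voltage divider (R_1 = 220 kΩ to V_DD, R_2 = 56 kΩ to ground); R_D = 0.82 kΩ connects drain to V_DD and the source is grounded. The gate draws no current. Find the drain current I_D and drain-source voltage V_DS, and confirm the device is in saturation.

I_D ≈ 5 mA, V_DS ≈ 16 V

V_G = V_DD·R_2/(R_1+R_2) = 20×56/276 = 4.06 V. With the source grounded, V_GS = V_G = 4.06 V.
Assume saturation: I_D = (k_n/2)(V_GS − V_t)² = (1.8/2)×(4.06 − 1.7)² = 0.9×2.36² = 5 mA.
V_DS = V_DD − I_D·R_D = 20 − 5×0.82 = 15.9 V.
Saturation requires V_DS ≥ V_GS − V_t = 2.36 V; 15.9 ≥ 2.36 ✓.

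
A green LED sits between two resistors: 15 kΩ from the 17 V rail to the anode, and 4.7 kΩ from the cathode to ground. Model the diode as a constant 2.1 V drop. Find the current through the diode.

I ≈ 0.76 mA

The two resistors are in series with the diode, so KVL gives 17 = I·15 + 2.1 + I·4.7.
I = (17 − 2.1) / (15 + 4.7) kΩ = 14.9 / 19.7 = 0.756 mA.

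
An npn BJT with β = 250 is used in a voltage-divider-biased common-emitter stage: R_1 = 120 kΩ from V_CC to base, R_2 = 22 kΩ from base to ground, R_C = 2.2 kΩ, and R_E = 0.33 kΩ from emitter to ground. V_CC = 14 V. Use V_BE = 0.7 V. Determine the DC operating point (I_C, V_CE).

Thevenize the base divider: V_Th = V_CC·R_2/(R_1+R_2) = 14×22/142 = 2.17 V, R_Th = R_1‖R_2 = 18.6 kΩ.
Base-emitter loop: V_Th = I_B·R_Th + V_BE + (β+1)I_B·R_E, so I_B = (2.17 − 0.7) / (18.6 + 251×0.33) = 0.0145 mA.
I_C = β·I_B = 250×0.0145 = 3.62 mA, and I_E = (β+1)I_B = 3.64 mA.
V_CE = V_CC − I_C·R_C − I_E·R_E = 14 − 3.62×2.2 − 3.64×0.33 = 4.83 V.
V_CE = 4.83 V > 0.2 V confirms active-region operation.

I_C ≈ 3.6 mA, V_CE ≈ 4.8 V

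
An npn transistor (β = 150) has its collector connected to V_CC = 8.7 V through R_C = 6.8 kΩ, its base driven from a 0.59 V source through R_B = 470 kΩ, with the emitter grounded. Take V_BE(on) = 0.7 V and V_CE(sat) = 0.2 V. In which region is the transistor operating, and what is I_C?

cutoff; I_C ≈ 0

V_BB = 0.59 V ≤ V_BE(on) = 0.7 V, so the base-emitter junction is not forward biased.
The transistor is in cutoff: I_B = I_C = 0.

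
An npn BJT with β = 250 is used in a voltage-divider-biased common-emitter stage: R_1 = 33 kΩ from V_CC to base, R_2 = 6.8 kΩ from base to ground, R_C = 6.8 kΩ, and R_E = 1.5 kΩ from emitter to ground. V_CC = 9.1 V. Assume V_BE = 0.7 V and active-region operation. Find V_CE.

V_CE ≈ 4.5 V

Thevenize the base divider: V_Th = V_CC·R_2/(R_1+R_2) = 9.1×6.8/39.8 = 1.55 V, R_Th = R_1‖R_2 = 5.64 kΩ.
Base-emitter loop: V_Th = I_B·R_Th + V_BE + (β+1)I_B·R_E, so I_B = (1.55 − 0.7) / (5.64 + 251×1.5) = 0.00224 mA.
I_C = β·I_B = 250×0.00224 = 0.559 mA, and I_E = (β+1)I_B = 0.561 mA.
V_CE = V_CC − I_C·R_C − I_E·R_E = 9.1 − 0.559×6.8 − 0.561×1.5 = 4.46 V.
V_CE = 4.46 V > 0.2 V confirms active-region operation.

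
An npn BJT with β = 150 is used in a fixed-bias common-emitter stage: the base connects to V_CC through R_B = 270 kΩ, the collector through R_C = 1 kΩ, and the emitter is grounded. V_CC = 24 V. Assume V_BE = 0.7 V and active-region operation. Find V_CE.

V_CE ≈ 11 V

Base loop: V_CC = I_B·R_B + V_BE, so I_B = (24 − 0.7)/270 kΩ = 0.0863 mA.
In the active region I_C = β·I_B = 150 × 0.0863 = 12.9 mA.
Collector loop: V_CE = V_CC − I_C·R_C = 24 − 12.9×1 = 11.1 V.
Since V_CE = 11.1 V > V_CE(sat) ≈ 0.2 V, the transistor is in the active region as assumed.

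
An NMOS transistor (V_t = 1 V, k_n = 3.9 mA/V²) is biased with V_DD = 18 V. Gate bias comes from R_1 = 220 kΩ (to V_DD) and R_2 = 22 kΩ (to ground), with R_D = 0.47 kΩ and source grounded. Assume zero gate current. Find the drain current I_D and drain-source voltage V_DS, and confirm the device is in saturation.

V_G = V_DD·R_2/(R_1+R_2) = 18×22/242 = 1.64 V. With the source grounded, V_GS = V_G = 1.64 V.
Assume saturation: I_D = (k_n/2)(V_GS − V_t)² = (3.9/2)×(1.64 − 1)² = 1.95×0.636² = 0.79 mA.
V_DS = V_DD − I_D·R_D = 18 − 0.79×0.47 = 17.6 V.
Saturation requires V_DS ≥ V_GS − V_t = 0.636 V; 17.6 ≥ 0.636 ✓.

I_D ≈ 0.79 mA, V_DS ≈ 18 V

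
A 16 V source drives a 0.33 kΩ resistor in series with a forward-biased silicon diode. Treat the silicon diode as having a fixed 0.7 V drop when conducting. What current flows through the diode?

KVL around the loop: 16 = V_D + I·R = 0.7 + I × 0.33 kΩ.
So I = (16 − 0.7) / 0.33 kΩ = 15.3 / 0.33 = 46.4 mA.

I ≈ 46 mA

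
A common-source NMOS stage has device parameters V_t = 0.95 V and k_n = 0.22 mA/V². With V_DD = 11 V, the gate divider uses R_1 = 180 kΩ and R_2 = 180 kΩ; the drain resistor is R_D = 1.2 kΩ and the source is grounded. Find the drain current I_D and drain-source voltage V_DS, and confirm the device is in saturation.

I_D ≈ 2.3 mA, V_DS ≈ 8.3 V

V_G = V_DD·R_2/(R_1+R_2) = 11×180/360 = 5.5 V. With the source grounded, V_GS = V_G = 5.5 V.
Assume saturation: I_D = (k_n/2)(V_GS − V_t)² = (0.22/2)×(5.5 − 0.95)² = 0.11×4.55² = 2.28 mA.
V_DS = V_DD − I_D·R_D = 11 − 2.28×1.2 = 8.27 V.
Saturation requires V_DS ≥ V_GS − V_t = 4.55 V; 8.27 ≥ 4.55 ✓.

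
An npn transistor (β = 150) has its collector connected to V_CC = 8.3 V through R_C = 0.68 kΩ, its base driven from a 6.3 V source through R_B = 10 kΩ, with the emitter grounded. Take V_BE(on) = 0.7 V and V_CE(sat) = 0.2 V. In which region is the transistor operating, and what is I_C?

Assume active: I_B = (6.3 − 0.7)/10 = 0.56 mA, giving I_C = β·I_B = 84 mA.
But then V_CE = 8.3 − 84×0.68 = -48.8 V < V_CE(sat) = 0.2 V — impossible in the active region.
So the transistor is saturated. With V_CE = 0.2 V, I_C = (V_CC − 0.2)/R_C = 8.1/0.68 = 11.9 mA.
Check: β·I_B = 84 mA > I_C = 11.9 mA, confirming saturation.

saturation; I_C ≈ 12 mA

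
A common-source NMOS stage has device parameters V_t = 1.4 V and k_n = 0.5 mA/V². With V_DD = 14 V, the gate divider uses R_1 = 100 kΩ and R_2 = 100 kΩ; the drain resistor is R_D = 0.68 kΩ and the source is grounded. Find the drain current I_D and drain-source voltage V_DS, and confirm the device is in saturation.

I_D ≈ 7.8 mA, V_DS ≈ 8.7 V

V_G = V_DD·R_2/(R_1+R_2) = 14×100/200 = 7 V. With the source grounded, V_GS = V_G = 7 V.
Assume saturation: I_D = (k_n/2)(V_GS − V_t)² = (0.5/2)×(7 − 1.4)² = 0.25×5.6² = 7.84 mA.
V_DS = V_DD − I_D·R_D = 14 − 7.84×0.68 = 8.67 V.
Saturation requires V_DS ≥ V_GS − V_t = 5.6 V; 8.67 ≥ 5.6 ✓.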